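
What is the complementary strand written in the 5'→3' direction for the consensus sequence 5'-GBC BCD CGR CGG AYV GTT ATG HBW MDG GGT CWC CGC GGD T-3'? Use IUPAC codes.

Standard pairs A↔T, G↔C; ambiguity codes pair R↔Y, M↔K, W↔W, B↔V, D↔H. Complement (CVGVGHGCYGCCTRBCAATACDVWKHCCCAGWGGCGCCHA), then reverse for 5'→3'.

5'-AHCCGCGGWGACCCHKWVDCATAACBRTCCGYCGHGVGVC-3'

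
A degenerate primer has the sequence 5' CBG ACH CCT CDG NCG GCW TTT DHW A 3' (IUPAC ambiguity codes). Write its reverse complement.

5'-TWDHAAAWGCCGNCHGAGGDGTCVG-3'

Standard pairs A↔T, G↔C; ambiguity codes pair W↔W, B↔V, D↔H, N↔N. Complement (GVCTGDGGAGHCNGCCGWAAAHDWT), then reverse for 5'→3'.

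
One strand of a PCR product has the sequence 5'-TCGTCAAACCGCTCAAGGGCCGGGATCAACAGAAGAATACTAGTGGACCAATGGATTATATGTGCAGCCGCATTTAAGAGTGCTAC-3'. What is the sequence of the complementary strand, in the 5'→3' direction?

The complement of TCGTCAAACCGCTCAAGGGCCGGGATCAACAGAAGAATACTAGTGGACCAATGGATTATATGTGCAGCCGCATTTAAGAGTGCTAC is AGCAGTTTGGCGAGTTCCCGGCCCTAGTTGTCTTCTTATGATCACCTGGTTACCTAATATACACGTCGGCGTAAATTCTCACGATG (A↔T, G↔C). DNA strands are antiparallel, so the complementary strand runs 3'→5'; reversing gives the 5'→3' form.

5'-GTAGCACTCTTAAATGCGGCTGCACATATAATCCATTGGTCCACTAGTATTCTTCTGTTGATCCCGGCCCTTGAGCGGTTTGACGA-3'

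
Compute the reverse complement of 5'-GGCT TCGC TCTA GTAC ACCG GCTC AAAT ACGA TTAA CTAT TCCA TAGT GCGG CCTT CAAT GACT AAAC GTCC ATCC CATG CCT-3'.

Complement each base (A↔T, G↔C): CCGAAGCGAGATCATGTGGCCGAGTTTATGCTAATTGATAAGGTATCACGCCGGAAGTTACTGATTTGCAGGTAGGGTACGGA. Then reverse.

5'-AGGCATGGGATGGACGTTTAGTCATTGAAGGCCGCACTATGGAATAGTTAATCGTATTTGAGCCGGTGTACTAGAGCGAAGCC-3'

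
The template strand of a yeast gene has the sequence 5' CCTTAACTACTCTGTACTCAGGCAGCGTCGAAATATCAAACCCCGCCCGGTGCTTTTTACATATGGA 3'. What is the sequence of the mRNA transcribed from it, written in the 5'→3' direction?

5'-UCCAUAUGUAAAAAGCACCGGGCGGGGUUUGAUAUUUCGACGCUGCCUGAGUACAGAGUAGUUAAGG-3'

RNA polymerase reads the template 3'→5' and synthesizes mRNA 5'→3' by base-pairing (A→U, T→A, G↔C). The complement of the template is GGAATTGATGAGACATGAGTCCGTCGCAGCTTTATAGTTTGGGGCGGGCCACGAAAAATGTATACCT; antiparallel, so 5'→3' the coding strand is TCCATATGTAAAAAGCACCGGGCGGGGTTTGATATTTCGACGCTGCCTGAGTACAGAGTAGTTAAGG. Replace T with U for the mRNA.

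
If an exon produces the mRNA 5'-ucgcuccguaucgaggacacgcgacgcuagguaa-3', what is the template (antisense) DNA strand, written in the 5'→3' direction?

5'-TTACCTAGCGTCGCGTGTCCTCGATACGGAGCGA-3'

Replace U with T to get the coding DNA strand: TCGCTCCGTATCGAGGACACGCGACGCTAGGTAA. The template strand is its reverse complement (complement AGCGAGGCATAGCTCCTGTGCGCTGCGATCCATT, then reverse).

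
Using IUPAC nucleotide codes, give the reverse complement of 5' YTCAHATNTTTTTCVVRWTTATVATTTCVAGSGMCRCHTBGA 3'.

5'-TCVADGYGKCSCTBGAAATBATAAWYBBGAAAAANATDTGAR-3'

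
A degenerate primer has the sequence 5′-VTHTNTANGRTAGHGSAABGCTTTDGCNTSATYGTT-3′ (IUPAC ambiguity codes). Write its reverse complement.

Standard pairs A↔T, G↔C; ambiguity codes pair R↔Y, S↔S, B↔V, D↔H, N↔N. Complement (BADANATNCYATCDCSTTVCGAAAHCGNASTARCAA), then reverse for 5'→3'.

5'-AACRATSANGCHAAAGCVTTSCDCTAYCNTANADAB-3'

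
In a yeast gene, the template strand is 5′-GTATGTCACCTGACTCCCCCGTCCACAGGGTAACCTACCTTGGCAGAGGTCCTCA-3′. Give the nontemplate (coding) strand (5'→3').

The coding strand is complementary and antiparallel to the template: take the complement (A↔T, G↔C) and reverse.

5'-TGAGGACCTCTGCCAAGGTAGGTTACCCTGTGGACGGGGGAGTCAGGTGACATAC-3'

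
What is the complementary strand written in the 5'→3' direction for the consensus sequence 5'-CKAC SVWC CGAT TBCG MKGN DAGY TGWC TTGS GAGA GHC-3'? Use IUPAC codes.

Standard pairs A↔T, G↔C; ambiguity codes pair Y↔R, M↔K, W↔W, S↔S, B↔V, D↔H, N↔N. Complement (GMTGSBWGGCTAAVGCKMCNHTCRACWGAACSCTCTCDG), then reverse for 5'→3'.

5'-GDCTCTCSCAAGWCARCTHNCMKCGVAATCGGWBSGTMG-3'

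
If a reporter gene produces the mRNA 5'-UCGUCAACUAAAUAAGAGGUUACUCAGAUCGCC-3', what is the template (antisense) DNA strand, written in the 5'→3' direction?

Replace U with T to get the coding DNA strand: TCGTCAACTAAATAAGAGGTTACTCAGATCGCC. The template strand is its reverse complement (complement AGCAGTTGATTTATTCTCCAATGAGTCTAGCGG, then reverse).

5′-GGCGATCTGAGTAACCTCTTATTTAGTTGACGA-3′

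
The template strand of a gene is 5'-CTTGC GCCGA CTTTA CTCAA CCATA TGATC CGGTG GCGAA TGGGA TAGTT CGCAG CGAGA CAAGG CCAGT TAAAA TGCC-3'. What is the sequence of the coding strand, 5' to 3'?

5'-GGCATTTTAACTGGCCTTGTCTCGCTGCGAACTATCCCATTCGCCACCGGATCATATGGTTGAGTAAAGTCGGCGCAAG-3'

The coding strand is complementary and antiparallel to the template: take the complement (A↔T, G↔C) and reverse.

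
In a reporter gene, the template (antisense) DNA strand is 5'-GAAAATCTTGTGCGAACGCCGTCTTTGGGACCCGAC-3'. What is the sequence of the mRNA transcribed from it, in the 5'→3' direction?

RNA polymerase reads the template 3'→5' and synthesizes mRNA 5'→3' by base-pairing (A→U, T→A, G↔C). The complement of the template is CTTTTAGAACACGCTTGCGGCAGAAACCCTGGGCTG; antiparallel, so 5'→3' the coding strand is GTCGGGTCCCAAAGACGGCGTTCGCACAAGATTTTC. Replace T with U for the mRNA.

5'-GUCGGGUCCCAAAGACGGCGUUCGCACAAGAUUUUC-3'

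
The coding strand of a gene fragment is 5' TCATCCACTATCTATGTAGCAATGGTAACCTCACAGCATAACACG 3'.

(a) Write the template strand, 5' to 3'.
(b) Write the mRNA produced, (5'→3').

(a) 5'-CGTGTTATGCTGTGAGGTTACCATTGCTACATAGATAGTGGATGA-3'
(b) 5'-UCAUCCACUAUCUAUGUAGCAAUGGUAACCUCACAGCAUAACACG-3'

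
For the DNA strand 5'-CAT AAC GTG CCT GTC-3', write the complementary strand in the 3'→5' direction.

3'-GTATTGCACGGACAG-5'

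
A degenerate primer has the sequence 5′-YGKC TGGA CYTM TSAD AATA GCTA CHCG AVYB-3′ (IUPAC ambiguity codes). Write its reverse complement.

5'-VRBTCGDGTAGCTATTHTSAKARGTCCAGMCR-3'

Standard pairs A↔T, G↔C; ambiguity codes pair Y↔R, M↔K, S↔S, B↔V, D↔H. Complement (RCMGACCTGRAKASTHTTATCGATGDGCTBRV), then reverse for 5'→3'.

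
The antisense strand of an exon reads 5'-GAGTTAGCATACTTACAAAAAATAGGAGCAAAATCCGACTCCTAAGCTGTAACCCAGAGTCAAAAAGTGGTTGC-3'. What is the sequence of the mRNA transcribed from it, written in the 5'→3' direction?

The mRNA has the sequence of the coding strand (reverse complement of the template) with T→U. Reverse complement of GAGTTAGCATACTTACAAAAAATAGGAGCAAAATCCGACTCCTAAGCTGTAACCCAGAGTCAAAAAGTGGTTGC is GCAACCACTTTTTGACTCTGGGTTACAGCTTAGGAGTCGGATTTTGCTCCTATTTTTTGTAAGTATGCTAACTC; then T→U.

5'-GCAACCACUUUUUGACUCUGGGUUACAGCUUAGGAGUCGGAUUUUGCUCCUAUUUUUUGUAAGUAUGCUAACUC-3'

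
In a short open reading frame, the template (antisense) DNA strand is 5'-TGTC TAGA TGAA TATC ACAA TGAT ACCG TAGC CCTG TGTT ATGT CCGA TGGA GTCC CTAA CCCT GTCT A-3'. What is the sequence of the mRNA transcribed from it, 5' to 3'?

The mRNA has the sequence of the coding strand (reverse complement of the template) with T→U. Reverse complement of TGTCTAGATGAATATCACAATGATACCGTAGCCCTGTGTTATGTCCGATGGAGTCCCTAACCCTGTCTA is TAGACAGGGTTAGGGACTCCATCGGACATAACACAGGGCTACGGTATCATTGTGATATTCATCTAGACA; then T→U.

5'-UAGACAGGGUUAGGGACUCCAUCGGACAUAACACAGGGCUACGGUAUCAUUGUGAUAUUCAUCUAGACA-3'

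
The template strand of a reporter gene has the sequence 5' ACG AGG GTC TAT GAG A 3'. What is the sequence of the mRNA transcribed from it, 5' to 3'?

5'-UCUCAUAGACCCUCGU-3'

RNA polymerase reads the template 3'→5' and synthesizes mRNA 5'→3' by base-pairing (A→U, T→A, G↔C). The complement of the template is TGCTCCCAGATACTCT; antiparallel, so 5'→3' the coding strand is TCTCATAGACCCTCGT. Replace T with U for the mRNA.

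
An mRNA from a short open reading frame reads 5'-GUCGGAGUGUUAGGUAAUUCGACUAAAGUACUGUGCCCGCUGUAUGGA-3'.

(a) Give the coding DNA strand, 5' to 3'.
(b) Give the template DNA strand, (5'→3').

(a) 5′-GTCGGAGTGTTAGGTAATTCGACTAAAGTACTGTGCCCGCTGTATGGA-3′
(b) 5'-TCCATACAGCGGGCACAGTACTTTAGTCGAATTACCTAACACTCCGAC-3'

(a) The coding strand matches the mRNA with U→T.
(b) The template strand is the reverse complement of the coding strand.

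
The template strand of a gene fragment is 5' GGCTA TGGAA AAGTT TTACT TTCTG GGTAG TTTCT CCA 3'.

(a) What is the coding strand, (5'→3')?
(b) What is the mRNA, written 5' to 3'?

(a) The coding strand is the reverse complement of the template: complement CCGATACCTTTTCAAAATGAAAGACCCATCAAAGAGGT, then reverse.
(b) mRNA has the coding-strand sequence with T→U.

(a) 5'-TGGAGAAACTACCCAGAAAGTAAAACTTTTCCATAGCC-3'
(b) 5'-UGGAGAAACUACCCAGAAAGUAAAACUUUUCCAUAGCC-3'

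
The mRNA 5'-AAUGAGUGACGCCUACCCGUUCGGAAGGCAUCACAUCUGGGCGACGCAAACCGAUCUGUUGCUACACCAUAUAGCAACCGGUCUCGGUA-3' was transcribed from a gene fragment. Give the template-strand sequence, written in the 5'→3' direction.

Replace U with T to get the coding DNA strand: AATGAGTGACGCCTACCCGTTCGGAAGGCATCACATCTGGGCGACGCAAACCGATCTGTTGCTACACCATATAGCAACCGGTCTCGGTA. The template strand is its reverse complement (complement TTACTCACTGCGGATGGGCAAGCCTTCCGTAGTGTAGACCCGCTGCGTTTGGCTAGACAACGATGTGGTATATCGTTGGCCAGAGCCAT, then reverse).

5'-TACCGAGACCGGTTGCTATATGGTGTAGCAACAGATCGGTTTGCGTCGCCCAGATGTGATGCCTTCCGAACGGGTAGGCGTCACTCATT-3'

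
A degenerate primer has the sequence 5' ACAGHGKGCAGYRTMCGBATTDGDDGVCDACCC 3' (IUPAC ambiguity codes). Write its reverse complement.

5'-GGGTHGBCHHCHAATVCGKAYRCTGCMCDCTGT-3'

Standard pairs A↔T, G↔C; ambiguity codes pair R↔Y, M↔K, B↔V, D↔H. Complement (TGTCDCMCGTCRYAKGCVTAAHCHHCBGHTGGG), then reverse for 5'→3'.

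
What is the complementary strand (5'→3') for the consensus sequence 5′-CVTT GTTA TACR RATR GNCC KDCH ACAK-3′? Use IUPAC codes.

5'-MTGTDGHMGGNCYATYYGTATAACAABG-3'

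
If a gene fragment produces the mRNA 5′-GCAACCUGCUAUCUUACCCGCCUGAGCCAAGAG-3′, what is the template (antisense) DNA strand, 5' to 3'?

Replace U with T to get the coding DNA strand: GCAACCTGCTATCTTACCCGCCTGAGCCAAGAG. The template strand is its reverse complement (complement CGTTGGACGATAGAATGGGCGGACTCGGTTCTC, then reverse).

5'-CTCTTGGCTCAGGCGGGTAAGATAGCAGGTTGC-3'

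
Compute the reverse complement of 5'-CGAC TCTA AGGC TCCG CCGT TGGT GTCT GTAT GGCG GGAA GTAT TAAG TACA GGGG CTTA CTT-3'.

5'-AAGTAAGCCCCTGTACTTAATACTTCCCGCCATACAGACACCAACGGCGGAGCCTTAGAGTCG-3'

Complement each base (A↔T, G↔C): GCTGAGATTCCGAGGCGGCAACCACAGACATACCGCCCTTCATAATTCATGTCCCCGAATGAA. Then reverse.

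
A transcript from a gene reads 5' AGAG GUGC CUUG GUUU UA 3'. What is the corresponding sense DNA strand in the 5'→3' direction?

The coding DNA strand has the same 5'→3' sequence as the mRNA with U replaced by T.

5'-AGAGGTGCCTTGGTTTTA-3'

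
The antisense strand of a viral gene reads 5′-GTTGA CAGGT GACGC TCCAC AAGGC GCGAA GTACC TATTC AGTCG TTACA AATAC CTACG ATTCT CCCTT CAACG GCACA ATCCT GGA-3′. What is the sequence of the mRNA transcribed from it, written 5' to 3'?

5'-UCCAGGAUUGUGCCGUUGAAGGGAGAAUCGUAGGUAUUUGUAACGACUGAAUAGGUACUUCGCGCCUUGUGGAGCGUCACCUGUCAAC-3'

RNA polymerase reads the template 3'→5' and synthesizes mRNA 5'→3' by base-pairing (A→U, T→A, G↔C). The complement of the template is CAACTGTCCACTGCGAGGTGTTCCGCGCTTCATGGATAAGTCAGCAATGTTTATGGATGCTAAGAGGGAAGTTGCCGTGTTAGGACCT; antiparallel, so 5'→3' the coding strand is TCCAGGATTGTGCCGTTGAAGGGAGAATCGTAGGTATTTGTAACGACTGAATAGGTACTTCGCGCCTTGTGGAGCGTCACCTGTCAAC. Replace T with U for the mRNA.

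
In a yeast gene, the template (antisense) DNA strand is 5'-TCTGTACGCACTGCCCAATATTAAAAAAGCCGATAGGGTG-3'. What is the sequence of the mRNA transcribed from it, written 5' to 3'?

The mRNA has the sequence of the coding strand (reverse complement of the template) with T→U. Reverse complement of TCTGTACGCACTGCCCAATATTAAAAAAGCCGATAGGGTG is CACCCTATCGGCTTTTTTAATATTGGGCAGTGCGTACAGA; then T→U.

5'-CACCCUAUCGGCUUUUUUAAUAUUGGGCAGUGCGUACAGA-3'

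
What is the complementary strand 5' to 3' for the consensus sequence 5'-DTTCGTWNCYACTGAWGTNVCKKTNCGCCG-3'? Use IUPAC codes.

Standard pairs A↔T, G↔C; ambiguity codes pair Y↔R, K↔M, W↔W, D↔H, V↔B, N↔N. Complement (HAAGCAWNGRTGACTWCANBGMMANGCGGC), then reverse for 5'→3'.

5'-CGGCGNAMMGBNACWTCAGTRGNWACGAAH-3'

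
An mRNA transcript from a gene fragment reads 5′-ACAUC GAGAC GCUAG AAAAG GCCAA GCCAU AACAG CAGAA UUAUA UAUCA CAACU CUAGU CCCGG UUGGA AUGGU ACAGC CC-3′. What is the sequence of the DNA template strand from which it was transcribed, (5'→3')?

Replace U with T to get the coding DNA strand: ACATCGAGACGCTAGAAAAGGCCAAGCCATAACAGCAGAATTATATATCACAACTCTAGTCCCGGTTGGAATGGTACAGCCC. The template strand is its reverse complement (complement TGTAGCTCTGCGATCTTTTCCGGTTCGGTATTGTCGTCTTAATATATAGTGTTGAGATCAGGGCCAACCTTACCATGTCGGG, then reverse).

5′-GGGCTGTACCATTCCAACCGGGACTAGAGTTGTGATATATAATTCTGCTGTTATGGCTTGGCCTTTTCTAGCGTCTCGATGT-3′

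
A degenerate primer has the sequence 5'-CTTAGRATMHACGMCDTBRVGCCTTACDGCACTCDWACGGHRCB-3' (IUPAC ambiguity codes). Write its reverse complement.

5'-VGYDCCGTWHGAGTGCHGTAAGGCBYVAHGKCGTDKATYCTAAG-3'

Standard pairs A↔T, G↔C; ambiguity codes pair R↔Y, M↔K, W↔W, B↔V, D↔H. Complement (GAATCYTAKDTGCKGHAVYBCGGAATGHCGTGAGHWTGCCDYGV), then reverse for 5'→3'.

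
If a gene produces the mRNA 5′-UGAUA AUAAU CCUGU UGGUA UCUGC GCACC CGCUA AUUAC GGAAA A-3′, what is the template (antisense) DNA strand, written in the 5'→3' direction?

5'-TTTTCCGTAATTAGCGGGTGCGCAGATACCAACAGGATTATTATCA-3'

Replace U with T to get the coding DNA strand: TGATAATAATCCTGTTGGTATCTGCGCACCCGCTAATTACGGAAAA. The template strand is its reverse complement (complement ACTATTATTAGGACAACCATAGACGCGTGGGCGATTAATGCCTTTT, then reverse).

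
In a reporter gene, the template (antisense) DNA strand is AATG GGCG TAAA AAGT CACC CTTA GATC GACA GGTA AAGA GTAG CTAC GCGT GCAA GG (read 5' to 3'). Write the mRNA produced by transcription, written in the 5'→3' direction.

5'-CCUUGCACGCGUAGCUACUCUUUACCUGUCGAUCUAAGGGUGACUUUUUACGCCCAUU-3'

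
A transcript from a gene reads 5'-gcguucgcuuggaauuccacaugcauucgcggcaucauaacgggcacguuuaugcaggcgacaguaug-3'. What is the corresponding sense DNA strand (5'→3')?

The coding DNA strand has the same 5'→3' sequence as the mRNA with U replaced by T.

5'-GCGTTCGCTTGGAATTCCACATGCATTCGCGGCATCATAACGGGCACGTTTATGCAGGCGACAGTATG-3'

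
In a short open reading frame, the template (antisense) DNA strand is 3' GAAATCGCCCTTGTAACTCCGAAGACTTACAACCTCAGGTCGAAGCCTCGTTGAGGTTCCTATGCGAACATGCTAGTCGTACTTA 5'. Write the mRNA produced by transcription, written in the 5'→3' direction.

Reading the template 3'→5' as shown, RNA polymerase pairs each base (A→U, T→A, G↔C) to build mRNA 5'→3' directly.

5'-CUUUAGCGGGAACAUUGAGGCUUCUGAAUGUUGGAGUCCAGCUUCGGAGCAACUCCAAGGAUACGCUUGUACGAUCAGCAUGAAU-3'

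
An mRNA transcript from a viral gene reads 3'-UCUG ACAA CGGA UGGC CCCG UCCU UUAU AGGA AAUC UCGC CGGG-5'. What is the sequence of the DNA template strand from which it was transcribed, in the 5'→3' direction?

5'-AGACTGTTGCCTACCGGGGCAGGAAATATCCTTTAGAGCGGCCC-3'

Written 5'→3' the mRNA is GGGCCGCUCUAAAGGAUAUUUCCUGCCCCGGUAGGCAACAGUCU, so the coding DNA strand is GGGCCGCTCTAAAGGATATTTCCTGCCCCGGTAGGCAACAGTCT. The template is its reverse complement.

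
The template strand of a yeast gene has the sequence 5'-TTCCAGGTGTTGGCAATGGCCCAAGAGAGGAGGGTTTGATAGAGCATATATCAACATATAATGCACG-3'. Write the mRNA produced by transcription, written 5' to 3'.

5'-CGUGCAUUAUAUGUUGAUAUAUGCUCUAUCAAACCCUCCUCUCUUGGGCCAUUGCCAACACCUGGAA-3'

RNA polymerase reads the template 3'→5' and synthesizes mRNA 5'→3' by base-pairing (A→U, T→A, G↔C). The complement of the template is AAGGTCCACAACCGTTACCGGGTTCTCTCCTCCCAAACTATCTCGTATATAGTTGTATATTACGTGC; antiparallel, so 5'→3' the coding strand is CGTGCATTATATGTTGATATATGCTCTATCAAACCCTCCTCTCTTGGGCCATTGCCAACACCTGGAA. Replace T with U for the mRNA.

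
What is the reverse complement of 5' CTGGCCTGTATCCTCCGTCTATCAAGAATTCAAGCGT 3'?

Reading the sequence 3'→5' and pairing each base (A↔T, G↔C) gives the reverse complement directly.

5'-ACGCTTGAATTCTTGATAGACGGAGGATACAGGCCAG-3'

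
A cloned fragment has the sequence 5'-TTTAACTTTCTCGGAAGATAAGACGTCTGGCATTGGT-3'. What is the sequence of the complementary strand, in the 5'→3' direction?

5′-ACCAATGCCAGACGTCTTATCTTCCGAGAAAGTTAAA-3′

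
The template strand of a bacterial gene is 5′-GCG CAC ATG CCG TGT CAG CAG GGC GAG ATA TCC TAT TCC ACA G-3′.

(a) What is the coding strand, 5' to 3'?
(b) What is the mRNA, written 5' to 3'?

(a) 5'-CTGTGGAATAGGATATCTCGCCCTGCTGACACGGCATGTGCGC-3'
(b) 5′-CUGUGGAAUAGGAUAUCUCGCCCUGCUGACACGGCAUGUGCGC-3′

(a) The coding strand is the reverse complement of the template: complement CGCGTGTACGGCACAGTCGTCCCGCTCTATAGGATAAGGTGTC, then reverse.
(b) mRNA has the coding-strand sequence with T→U.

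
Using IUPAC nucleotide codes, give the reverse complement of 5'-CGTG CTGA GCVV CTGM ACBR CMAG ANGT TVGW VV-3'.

5'-BBWCBAACNTCTKGYVGTKCAGBBGCTCAGCACG-3'

Standard pairs A↔T, G↔C; ambiguity codes pair R↔Y, M↔K, W↔W, B↔V, N↔N. Complement (GCACGACTCGBBGACKTGVYGKTCTNCAABCWBB), then reverse for 5'→3'.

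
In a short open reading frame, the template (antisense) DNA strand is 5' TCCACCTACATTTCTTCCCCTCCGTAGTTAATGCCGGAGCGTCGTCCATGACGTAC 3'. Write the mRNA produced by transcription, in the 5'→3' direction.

The mRNA has the sequence of the coding strand (reverse complement of the template) with T→U. Reverse complement of TCCACCTACATTTCTTCCCCTCCGTAGTTAATGCCGGAGCGTCGTCCATGACGTAC is GTACGTCATGGACGACGCTCCGGCATTAACTACGGAGGGGAAGAAATGTAGGTGGA; then T→U.

5′-GUACGUCAUGGACGACGCUCCGGCAUUAACUACGGAGGGGAAGAAAUGUAGGUGGA-3′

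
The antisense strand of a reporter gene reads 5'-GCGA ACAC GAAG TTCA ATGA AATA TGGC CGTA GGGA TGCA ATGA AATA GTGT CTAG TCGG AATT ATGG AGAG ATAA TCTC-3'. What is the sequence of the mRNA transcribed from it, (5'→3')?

RNA polymerase reads the template 3'→5' and synthesizes mRNA 5'→3' by base-pairing (A→U, T→A, G↔C). The complement of the template is CGCTTGTGCTTCAAGTTACTTTATACCGGCATCCCTACGTTACTTTATCACAGATCAGCCTTAATACCTCTCTATTAGAG; antiparallel, so 5'→3' the coding strand is GAGATTATCTCTCCATAATTCCGACTAGACACTATTTCATTGCATCCCTACGGCCATATTTCATTGAACTTCGTGTTCGC. Replace T with U for the mRNA.

5'-GAGAUUAUCUCUCCAUAAUUCCGACUAGACACUAUUUCAUUGCAUCCCUACGGCCAUAUUUCAUUGAACUUCGUGUUCGC-3'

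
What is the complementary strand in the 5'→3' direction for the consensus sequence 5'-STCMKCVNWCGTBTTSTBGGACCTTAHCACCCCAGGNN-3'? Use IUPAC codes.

5'-NNCCTGGGGTGDTAAGGTCCVASAAVACGWNBGMKGAS-3'

Standard pairs A↔T, G↔C; ambiguity codes pair M↔K, W↔W, S↔S, B↔V, H↔D, N↔N. Complement (SAGKMGBNWGCAVAASAVCCTGGAATDGTGGGGTCCNN), then reverse for 5'→3'.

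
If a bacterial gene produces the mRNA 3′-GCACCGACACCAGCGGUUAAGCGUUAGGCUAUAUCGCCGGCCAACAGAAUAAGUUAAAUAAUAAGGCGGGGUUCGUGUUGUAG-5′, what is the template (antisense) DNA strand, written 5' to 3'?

5'-CGTGGCTGTGGTCGCCAATTCGCAATCCGATATAGCGGCCGGTTGTCTTATTCAATTTATTATTCCGCCCCAAGCACAACATC-3'

Written 5'→3' the mRNA is GAUGUUGUGCUUGGGGCGGAAUAAUAAAUUGAAUAAGACAACCGGCCGCUAUAUCGGAUUGCGAAUUGGCGACCACAGCCACG, so the coding DNA strand is GATGTTGTGCTTGGGGCGGAATAATAAATTGAATAAGACAACCGGCCGCTATATCGGATTGCGAATTGGCGACCACAGCCACG. The template is its reverse complement.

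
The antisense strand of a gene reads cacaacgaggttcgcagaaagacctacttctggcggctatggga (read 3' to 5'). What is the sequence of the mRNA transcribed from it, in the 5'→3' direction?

5'-GUGUUGCUCCAAGCGUCUUUCUGGAUGAAGACCGCCGAUACCCU-3'

Reading the template 3'→5' as shown, RNA polymerase pairs each base (A→U, T→A, G↔C) to build mRNA 5'→3' directly.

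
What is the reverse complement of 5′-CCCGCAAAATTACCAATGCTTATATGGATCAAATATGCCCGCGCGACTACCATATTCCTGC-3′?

5'-GCAGGAATATGGTAGTCGCGCGGGCATATTTGATCCATATAAGCATTGGTAATTTTGCGGG-3'

Complement each base (A↔T, G↔C): GGGCGTTTTAATGGTTACGAATATACCTAGTTTATACGGGCGCGCTGATGGTATAAGGACG. Then reverse.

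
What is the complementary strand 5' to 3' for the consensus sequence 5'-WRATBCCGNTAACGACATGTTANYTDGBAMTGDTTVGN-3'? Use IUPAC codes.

5'-NCBAAHCAKTVCHARNTAACATGTCGTTANCGGVATYW-3'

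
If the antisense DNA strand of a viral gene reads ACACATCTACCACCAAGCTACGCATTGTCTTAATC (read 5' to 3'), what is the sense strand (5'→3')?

The coding strand is complementary and antiparallel to the template: take the complement (A↔T, G↔C) and reverse.

5′-GATTAAGACAATGCGTAGCTTGGTGGTAGATGTGT-3′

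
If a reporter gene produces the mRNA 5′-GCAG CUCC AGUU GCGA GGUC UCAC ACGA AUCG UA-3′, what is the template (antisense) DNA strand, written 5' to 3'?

5'-TACGATTCGTGTGAGACCTCGCAACTGGAGCTGC-3'

Replace U with T to get the coding DNA strand: GCAGCTCCAGTTGCGAGGTCTCACACGAATCGTA. The template strand is its reverse complement (complement CGTCGAGGTCAACGCTCCAGAGTGTGCTTAGCAT, then reverse).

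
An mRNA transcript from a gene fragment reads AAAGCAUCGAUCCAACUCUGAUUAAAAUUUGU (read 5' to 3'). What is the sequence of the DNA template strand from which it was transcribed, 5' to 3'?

5'-ACAAATTTTAATCAGAGTTGGATCGATGCTTT-3'

Replace U with T to get the coding DNA strand: AAAGCATCGATCCAACTCTGATTAAAATTTGT. The template strand is its reverse complement (complement TTTCGTAGCTAGGTTGAGACTAATTTTAAACA, then reverse).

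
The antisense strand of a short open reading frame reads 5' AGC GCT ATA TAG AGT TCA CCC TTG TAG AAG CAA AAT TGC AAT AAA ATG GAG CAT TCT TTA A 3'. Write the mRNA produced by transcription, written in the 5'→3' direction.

RNA polymerase reads the template 3'→5' and synthesizes mRNA 5'→3' by base-pairing (A→U, T→A, G↔C). The complement of the template is TCGCGATATATCTCAAGTGGGAACATCTTCGTTTTAACGTTATTTTACCTCGTAAGAAATT; antiparallel, so 5'→3' the coding strand is TTAAAGAATGCTCCATTTTATTGCAATTTTGCTTCTACAAGGGTGAACTCTATATAGCGCT. Replace T with U for the mRNA.

5'-UUAAAGAAUGCUCCAUUUUAUUGCAAUUUUGCUUCUACAAGGGUGAACUCUAUAUAGCGCU-3'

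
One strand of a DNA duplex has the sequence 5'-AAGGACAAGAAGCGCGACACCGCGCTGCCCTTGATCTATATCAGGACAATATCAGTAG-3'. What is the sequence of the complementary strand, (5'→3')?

Pairing A↔T and G↔C gives TTCCTGTTCTTCGCGCTGTGGCGCGACGGGAACTAGATATAGTCCTGTTATAGTCATC, running 3'→5'. Reverse for the 5'→3' convention.

5'-CTACTGATATTGTCCTGATATAGATCAAGGGCAGCGCGGTGTCGCGCTTCTTGTCCTT-3'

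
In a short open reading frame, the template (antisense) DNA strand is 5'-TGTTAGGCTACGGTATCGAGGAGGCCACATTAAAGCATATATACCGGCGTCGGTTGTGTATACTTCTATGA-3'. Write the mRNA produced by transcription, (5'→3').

5'-UCAUAGAAGUAUACACAACCGACGCCGGUAUAUAUGCUUUAAUGUGGCCUCCUCGAUACCGUAGCCUAACA-3'

The mRNA has the sequence of the coding strand (reverse complement of the template) with T→U. Reverse complement of TGTTAGGCTACGGTATCGAGGAGGCCACATTAAAGCATATATACCGGCGTCGGTTGTGTATACTTCTATGA is TCATAGAAGTATACACAACCGACGCCGGTATATATGCTTTAATGTGGCCTCCTCGATACCGTAGCCTAACA; then T→U.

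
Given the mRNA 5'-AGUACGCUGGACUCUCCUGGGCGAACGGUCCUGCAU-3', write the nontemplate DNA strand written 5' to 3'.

5'-AGTACGCTGGACTCTCCTGGGCGAACGGTCCTGCAT-3'

The coding DNA strand has the same 5'→3' sequence as the mRNA with U replaced by T.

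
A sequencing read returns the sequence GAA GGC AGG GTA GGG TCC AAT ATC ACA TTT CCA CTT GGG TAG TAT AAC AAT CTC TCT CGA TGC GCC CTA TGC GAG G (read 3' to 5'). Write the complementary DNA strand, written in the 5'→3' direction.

The strand is given 3'→5', so its complement runs 5'→3' in the same left-to-right order: pair each base A↔T, G↔C.

5'-CTTCCGTCCCATCCCAGGTTATAGTGTAAAGGTGAACCCATCATATTGTTAGAGAGAGCTACGCGGGATACGCTCC-3'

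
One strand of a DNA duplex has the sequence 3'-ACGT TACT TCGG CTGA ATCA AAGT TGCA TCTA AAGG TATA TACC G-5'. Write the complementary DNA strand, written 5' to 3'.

5'-TGCAATGAAGCCGACTTAGTTTCAACGTAGATTTCCATATATGGC-3'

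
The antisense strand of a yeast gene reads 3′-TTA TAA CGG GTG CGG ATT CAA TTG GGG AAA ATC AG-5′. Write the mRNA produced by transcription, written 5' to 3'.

Reading the template 3'→5' as shown, RNA polymerase pairs each base (A→U, T→A, G↔C) to build mRNA 5'→3' directly.

5'-AAUAUUGCCCACGCCUAAGUUAACCCCUUUUAGUC-3'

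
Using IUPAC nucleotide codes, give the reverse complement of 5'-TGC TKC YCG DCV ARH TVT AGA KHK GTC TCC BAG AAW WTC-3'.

5′-GAWWTTCTVGGAGACMDMTCTABADYTBGHCGRGMAGCA-3′

Standard pairs A↔T, G↔C; ambiguity codes pair R↔Y, K↔M, W↔W, B↔V, D↔H. Complement (ACGAMGRGCHGBTYDABATCTMDMCAGAGGVTCTTWWAG), then reverse for 5'→3'.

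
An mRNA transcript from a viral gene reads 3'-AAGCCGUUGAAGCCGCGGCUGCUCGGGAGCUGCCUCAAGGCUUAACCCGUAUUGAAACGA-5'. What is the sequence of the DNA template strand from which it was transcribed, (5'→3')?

Written 5'→3' the mRNA is AGCAAAGUUAUGCCCAAUUCGGAACUCCGUCGAGGGCUCGUCGGCGCCGAAGUUGCCGAA, so the coding DNA strand is AGCAAAGTTATGCCCAATTCGGAACTCCGTCGAGGGCTCGTCGGCGCCGAAGTTGCCGAA. The template is its reverse complement.

5′-TTCGGCAACTTCGGCGCCGACGAGCCCTCGACGGAGTTCCGAATTGGGCATAACTTTGCT-3′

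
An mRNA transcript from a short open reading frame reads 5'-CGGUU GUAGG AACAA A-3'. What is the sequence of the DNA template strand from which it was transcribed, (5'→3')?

Replace U with T to get the coding DNA strand: CGGTTGTAGGAACAAA. The template strand is its reverse complement (complement GCCAACATCCTTGTTT, then reverse).

5′-TTTGTTCCTACAACCG-3′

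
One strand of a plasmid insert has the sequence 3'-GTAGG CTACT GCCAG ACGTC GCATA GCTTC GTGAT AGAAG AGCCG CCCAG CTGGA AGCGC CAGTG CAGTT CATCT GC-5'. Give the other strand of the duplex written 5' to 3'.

The strand is given 3'→5', so its complement runs 5'→3' in the same left-to-right order: pair each base A↔T, G↔C.

5'-CATCCGATGACGGTCTGCAGCGTATCGAAGCACTATCTTCTCGGCGGGTCGACCTTCGCGGTCACGTCAAGTAGACG-3'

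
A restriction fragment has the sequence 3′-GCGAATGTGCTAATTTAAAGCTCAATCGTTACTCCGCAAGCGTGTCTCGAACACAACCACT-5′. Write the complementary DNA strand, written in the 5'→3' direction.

5'-CGCTTACACGATTAAATTTCGAGTTAGCAATGAGGCGTTCGCACAGAGCTTGTGTTGGTGA-3'

The strand is given 3'→5', so its complement runs 5'→3' in the same left-to-right order: pair each base A↔T, G↔C.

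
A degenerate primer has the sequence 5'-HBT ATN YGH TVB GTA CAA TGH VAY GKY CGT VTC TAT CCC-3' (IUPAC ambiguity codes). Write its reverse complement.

5'-GGGATAGABACGRMCRTBDCATTGTACVBADCRNATAVD-3'

Standard pairs A↔T, G↔C; ambiguity codes pair Y↔R, K↔M, B↔V, H↔D, N↔N. Complement (DVATANRCDABVCATGTTACDBTRCMRGCABAGATAGGG), then reverse for 5'→3'.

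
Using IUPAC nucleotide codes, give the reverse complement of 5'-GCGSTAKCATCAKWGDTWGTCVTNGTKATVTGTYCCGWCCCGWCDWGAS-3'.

5'-STCWHGWCGGGWCGGRACABATMACNABGACWAHCWMTGATGMTASCGC-3'

Standard pairs A↔T, G↔C; ambiguity codes pair Y↔R, K↔M, W↔W, S↔S, D↔H, V↔B, N↔N. Complement (CGCSATMGTAGTMWCHAWCAGBANCAMTABACARGGCWGGGCWGHWCTS), then reverse for 5'→3'.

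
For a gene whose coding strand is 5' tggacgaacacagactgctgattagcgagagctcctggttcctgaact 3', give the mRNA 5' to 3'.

5'-UGGACGAACACAGACUGCUGAUUAGCGAGAGCUCCUGGUUCCUGAACU-3'

The mRNA is synthesized from the template strand, so it matches the coding strand with T replaced by U.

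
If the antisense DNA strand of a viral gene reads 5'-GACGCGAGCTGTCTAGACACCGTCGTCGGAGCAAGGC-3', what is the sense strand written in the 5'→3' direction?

The coding strand is complementary and antiparallel to the template: take the complement (A↔T, G↔C) and reverse.

5′-GCCTTGCTCCGACGACGGTGTCTAGACAGCTCGCGTC-3′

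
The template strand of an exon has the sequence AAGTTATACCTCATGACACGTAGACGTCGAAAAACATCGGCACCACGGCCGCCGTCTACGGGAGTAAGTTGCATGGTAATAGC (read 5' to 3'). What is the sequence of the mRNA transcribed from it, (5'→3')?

RNA polymerase reads the template 3'→5' and synthesizes mRNA 5'→3' by base-pairing (A→U, T→A, G↔C). The complement of the template is TTCAATATGGAGTACTGTGCATCTGCAGCTTTTTGTAGCCGTGGTGCCGGCGGCAGATGCCCTCATTCAACGTACCATTATCG; antiparallel, so 5'→3' the coding strand is GCTATTACCATGCAACTTACTCCCGTAGACGGCGGCCGTGGTGCCGATGTTTTTCGACGTCTACGTGTCATGAGGTATAACTT. Replace T with U for the mRNA.

5'-GCUAUUACCAUGCAACUUACUCCCGUAGACGGCGGCCGUGGUGCCGAUGUUUUUCGACGUCUACGUGUCAUGAGGUAUAACUU-3'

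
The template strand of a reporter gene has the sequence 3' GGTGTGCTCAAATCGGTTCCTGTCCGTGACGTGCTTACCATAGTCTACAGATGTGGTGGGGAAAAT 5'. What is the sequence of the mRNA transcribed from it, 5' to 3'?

Reading the template 3'→5' as shown, RNA polymerase pairs each base (A→U, T→A, G↔C) to build mRNA 5'→3' directly.

5'-CCACACGAGUUUAGCCAAGGACAGGCACUGCACGAAUGGUAUCAGAUGUCUACACCACCCCUUUUA-3'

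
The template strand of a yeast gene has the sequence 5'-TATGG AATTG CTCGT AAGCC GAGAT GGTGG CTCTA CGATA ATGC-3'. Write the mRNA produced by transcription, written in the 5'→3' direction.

RNA polymerase reads the template 3'→5' and synthesizes mRNA 5'→3' by base-pairing (A→U, T→A, G↔C). The complement of the template is ATACCTTAACGAGCATTCGGCTCTACCACCGAGATGCTATTACG; antiparallel, so 5'→3' the coding strand is GCATTATCGTAGAGCCACCATCTCGGCTTACGAGCAATTCCATA. Replace T with U for the mRNA.

5'-GCAUUAUCGUAGAGCCACCAUCUCGGCUUACGAGCAAUUCCAUA-3'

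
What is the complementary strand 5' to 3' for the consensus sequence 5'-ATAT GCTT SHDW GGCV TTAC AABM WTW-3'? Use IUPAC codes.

5'-WAWKVTTGTAABGCCWHDSAAGCATAT-3'

Standard pairs A↔T, G↔C; ambiguity codes pair M↔K, W↔W, S↔S, B↔V, D↔H. Complement (TATACGAASDHWCCGBAATGTTVKWAW), then reverse for 5'→3'.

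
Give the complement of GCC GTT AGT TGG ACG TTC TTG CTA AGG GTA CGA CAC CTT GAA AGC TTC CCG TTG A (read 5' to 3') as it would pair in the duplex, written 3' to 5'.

3'-CGGCAATCAACCTGCAAGAACGATTCCCATGCTGTGGAACTTTCGAAGGGCAACT-5'

Base-pairing A↔T, G↔C gives the complement. The complementary strand is antiparallel, so paired with a 5'→3' strand it runs 3'→5'.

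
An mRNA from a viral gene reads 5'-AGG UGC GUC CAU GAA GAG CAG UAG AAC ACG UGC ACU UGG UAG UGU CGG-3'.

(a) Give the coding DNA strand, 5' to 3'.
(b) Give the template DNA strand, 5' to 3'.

(a) The coding strand matches the mRNA with U→T.
(b) The template strand is the reverse complement of the coding strand.

(a) 5'-AGGTGCGTCCATGAAGAGCAGTAGAACACGTGCACTTGGTAGTGTCGG-3'
(b) 5'-CCGACACTACCAAGTGCACGTGTTCTACTGCTCTTCATGGACGCACCT-3'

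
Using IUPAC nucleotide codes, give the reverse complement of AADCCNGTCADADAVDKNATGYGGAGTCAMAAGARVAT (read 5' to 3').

5'-ATBYTCTTKTGACTCCRCATNMHBTHTHTGACNGGHTT-3'

Standard pairs A↔T, G↔C; ambiguity codes pair R↔Y, M↔K, D↔H, V↔B, N↔N. Complement (TTHGGNCAGTHTHTBHMNTACRCCTCAGTKTTCTYBTA), then reverse for 5'→3'.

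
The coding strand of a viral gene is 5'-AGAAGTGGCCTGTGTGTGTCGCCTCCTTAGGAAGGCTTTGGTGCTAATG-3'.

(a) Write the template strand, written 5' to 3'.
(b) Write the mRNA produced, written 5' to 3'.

(a) 5'-CATTAGCACCAAAGCCTTCCTAAGGAGGCGACACACACAGGCCACTTCT-3'
(b) 5'-AGAAGUGGCCUGUGUGUGUCGCCUCCUUAGGAAGGCUUUGGUGCUAAUG-3'

(a) The template strand is the reverse complement of the coding strand: complement TCTTCACCGGACACACACAGCGGAGGAATCCTTCCGAAACCACGATTAC, then reverse.
(b) mRNA matches the coding strand with T→U.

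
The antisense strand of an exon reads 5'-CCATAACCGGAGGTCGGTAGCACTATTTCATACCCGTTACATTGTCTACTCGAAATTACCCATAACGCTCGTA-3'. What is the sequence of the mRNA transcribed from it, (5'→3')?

5'-UACGAGCGUUAUGGGUAAUUUCGAGUAGACAAUGUAACGGGUAUGAAAUAGUGCUACCGACCUCCGGUUAUGG-3'

RNA polymerase reads the template 3'→5' and synthesizes mRNA 5'→3' by base-pairing (A→U, T→A, G↔C). The complement of the template is GGTATTGGCCTCCAGCCATCGTGATAAAGTATGGGCAATGTAACAGATGAGCTTTAATGGGTATTGCGAGCAT; antiparallel, so 5'→3' the coding strand is TACGAGCGTTATGGGTAATTTCGAGTAGACAATGTAACGGGTATGAAATAGTGCTACCGACCTCCGGTTATGG. Replace T with U for the mRNA.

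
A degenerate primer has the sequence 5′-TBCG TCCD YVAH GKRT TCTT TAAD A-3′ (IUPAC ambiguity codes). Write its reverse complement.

5'-THTTAAAGAAYMCDTBRHGGACGVA-3'

Standard pairs A↔T, G↔C; ambiguity codes pair R↔Y, K↔M, B↔V, D↔H. Complement (AVGCAGGHRBTDCMYAAGAAATTHT), then reverse for 5'→3'.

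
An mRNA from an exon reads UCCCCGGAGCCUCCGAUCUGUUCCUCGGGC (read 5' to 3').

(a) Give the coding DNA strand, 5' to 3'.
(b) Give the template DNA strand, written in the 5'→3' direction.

(a) The coding strand matches the mRNA with U→T.
(b) The template strand is the reverse complement of the coding strand.

(a) 5'-TCCCCGGAGCCTCCGATCTGTTCCTCGGGC-3'
(b) 5′-GCCCGAGGAACAGATCGGAGGCTCCGGGGA-3′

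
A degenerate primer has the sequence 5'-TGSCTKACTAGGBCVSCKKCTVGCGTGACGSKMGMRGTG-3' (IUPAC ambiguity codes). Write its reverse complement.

Standard pairs A↔T, G↔C; ambiguity codes pair R↔Y, M↔K, S↔S, B↔V. Complement (ACSGAMTGATCCVGBSGMMGABCGCACTGCSMKCKYCAC), then reverse for 5'→3'.

5'-CACYKCKMSCGTCACGCBAGMMGSBGVCCTAGTMAGSCA-3'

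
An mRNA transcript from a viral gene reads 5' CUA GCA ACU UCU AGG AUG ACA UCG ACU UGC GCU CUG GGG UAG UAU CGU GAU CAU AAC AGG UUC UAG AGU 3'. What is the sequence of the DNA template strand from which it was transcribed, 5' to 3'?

5'-ACTCTAGAACCTGTTATGATCACGATACTACCCCAGAGCGCAAGTCGATGTCATCCTAGAAGTTGCTAG-3'

Replace U with T to get the coding DNA strand: CTAGCAACTTCTAGGATGACATCGACTTGCGCTCTGGGGTAGTATCGTGATCATAACAGGTTCTAGAGT. The template strand is its reverse complement (complement GATCGTTGAAGATCCTACTGTAGCTGAACGCGAGACCCCATCATAGCACTAGTATTGTCCAAGATCTCA, then reverse).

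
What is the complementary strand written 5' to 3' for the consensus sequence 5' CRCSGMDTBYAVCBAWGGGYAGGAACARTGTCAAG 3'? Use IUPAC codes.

5'-CTTGACAYTGTTCCTRCCCWTVGBTRVAHKCSGYG-3'

Standard pairs A↔T, G↔C; ambiguity codes pair R↔Y, M↔K, W↔W, S↔S, B↔V, D↔H. Complement (GYGSCKHAVRTBGVTWCCCRTCCTTGTYACAGTTC), then reverse for 5'→3'.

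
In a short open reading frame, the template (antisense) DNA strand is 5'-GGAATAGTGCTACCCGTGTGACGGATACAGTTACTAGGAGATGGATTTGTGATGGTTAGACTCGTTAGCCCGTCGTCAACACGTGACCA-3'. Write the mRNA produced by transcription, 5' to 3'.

RNA polymerase reads the template 3'→5' and synthesizes mRNA 5'→3' by base-pairing (A→U, T→A, G↔C). The complement of the template is CCTTATCACGATGGGCACACTGCCTATGTCAATGATCCTCTACCTAAACACTACCAATCTGAGCAATCGGGCAGCAGTTGTGCACTGGT; antiparallel, so 5'→3' the coding strand is TGGTCACGTGTTGACGACGGGCTAACGAGTCTAACCATCACAAATCCATCTCCTAGTAACTGTATCCGTCACACGGGTAGCACTATTCC. Replace T with U for the mRNA.

5'-UGGUCACGUGUUGACGACGGGCUAACGAGUCUAACCAUCACAAAUCCAUCUCCUAGUAACUGUAUCCGUCACACGGGUAGCACUAUUCC-3'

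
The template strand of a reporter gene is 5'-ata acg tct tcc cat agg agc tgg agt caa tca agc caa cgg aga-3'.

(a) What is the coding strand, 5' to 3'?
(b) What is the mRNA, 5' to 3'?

(a) 5'-TCTCCGTTGGCTTGATTGACTCCAGCTCCTATGGGAAGACGTTAT-3'
(b) 5'-UCUCCGUUGGCUUGAUUGACUCCAGCUCCUAUGGGAAGACGUUAU-3'

(a) The coding strand is the reverse complement of the template: complement TATTGCAGAAGGGTATCCTCGACCTCAGTTAGTTCGGTTGCCTCT, then reverse.
(b) mRNA has the coding-strand sequence with T→U.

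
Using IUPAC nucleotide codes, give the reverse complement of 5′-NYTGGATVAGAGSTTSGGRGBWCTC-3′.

5'-GAGWVCYCCSAASCTCTBATCCARN-3'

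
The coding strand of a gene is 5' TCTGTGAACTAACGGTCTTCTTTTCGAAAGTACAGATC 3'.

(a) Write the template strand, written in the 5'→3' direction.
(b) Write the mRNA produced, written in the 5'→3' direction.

(a) 5′-GATCTGTACTTTCGAAAAGAAGACCGTTAGTTCACAGA-3′
(b) 5′-UCUGUGAACUAACGGUCUUCUUUUCGAAAGUACAGAUC-3′

(a) The template strand is the reverse complement of the coding strand: complement AGACACTTGATTGCCAGAAGAAAAGCTTTCATGTCTAG, then reverse.
(b) mRNA matches the coding strand with T→U.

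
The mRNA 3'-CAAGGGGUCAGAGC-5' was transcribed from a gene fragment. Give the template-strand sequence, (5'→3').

5'-GTTCCCCAGTCTCG-3'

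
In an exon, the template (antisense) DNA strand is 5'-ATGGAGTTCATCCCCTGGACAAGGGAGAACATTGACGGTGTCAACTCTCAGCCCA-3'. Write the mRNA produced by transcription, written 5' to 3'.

RNA polymerase reads the template 3'→5' and synthesizes mRNA 5'→3' by base-pairing (A→U, T→A, G↔C). The complement of the template is TACCTCAAGTAGGGGACCTGTTCCCTCTTGTAACTGCCACAGTTGAGAGTCGGGT; antiparallel, so 5'→3' the coding strand is TGGGCTGAGAGTTGACACCGTCAATGTTCTCCCTTGTCCAGGGGATGAACTCCAT. Replace T with U for the mRNA.

5′-UGGGCUGAGAGUUGACACCGUCAAUGUUCUCCCUUGUCCAGGGGAUGAACUCCAU-3′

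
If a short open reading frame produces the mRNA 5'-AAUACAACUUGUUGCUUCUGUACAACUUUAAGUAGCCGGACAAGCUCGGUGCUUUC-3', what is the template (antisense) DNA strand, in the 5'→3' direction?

5'-GAAAGCACCGAGCTTGTCCGGCTACTTAAAGTTGTACAGAAGCAACAAGTTGTATT-3'

Replace U with T to get the coding DNA strand: AATACAACTTGTTGCTTCTGTACAACTTTAAGTAGCCGGACAAGCTCGGTGCTTTC. The template strand is its reverse complement (complement TTATGTTGAACAACGAAGACATGTTGAAATTCATCGGCCTGTTCGAGCCACGAAAG, then reverse).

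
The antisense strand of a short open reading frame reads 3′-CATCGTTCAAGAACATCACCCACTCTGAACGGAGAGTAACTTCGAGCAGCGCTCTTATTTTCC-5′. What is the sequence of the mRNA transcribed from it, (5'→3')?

Reading the template 3'→5' as shown, RNA polymerase pairs each base (A→U, T→A, G↔C) to build mRNA 5'→3' directly.

5'-GUAGCAAGUUCUUGUAGUGGGUGAGACUUGCCUCUCAUUGAAGCUCGUCGCGAGAAUAAAAGG-3'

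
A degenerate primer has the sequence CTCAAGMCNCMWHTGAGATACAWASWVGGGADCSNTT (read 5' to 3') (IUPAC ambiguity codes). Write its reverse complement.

5'-AANSGHTCCCBWSTWTGTATCTCADWKGNGKCTTGAG-3'

Standard pairs A↔T, G↔C; ambiguity codes pair M↔K, W↔W, S↔S, D↔H, V↔B, N↔N. Complement (GAGTTCKGNGKWDACTCTATGTWTSWBCCCTHGSNAA), then reverse for 5'→3'.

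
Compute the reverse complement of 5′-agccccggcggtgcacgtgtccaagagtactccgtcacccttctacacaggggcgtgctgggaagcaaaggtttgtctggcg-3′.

Reading the sequence 3'→5' and pairing each base (A↔T, G↔C) gives the reverse complement directly.

5'-CGCCAGACAAACCTTTGCTTCCCAGCACGCCCCTGTGTAGAAGGGTGACGGAGTACTCTTGGACACGTGCACCGCCGGGGCT-3'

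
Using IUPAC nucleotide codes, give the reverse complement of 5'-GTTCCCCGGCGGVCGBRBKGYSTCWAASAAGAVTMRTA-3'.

5′-TAYKABTCTTSTTWGASRCMVYVCGBCCGCCGGGGAAC-3′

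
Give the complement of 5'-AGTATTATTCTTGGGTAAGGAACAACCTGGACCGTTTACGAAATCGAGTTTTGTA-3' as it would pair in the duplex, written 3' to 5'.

Base-pairing A↔T, G↔C gives the complement. The complementary strand is antiparallel, so paired with a 5'→3' strand it runs 3'→5'.

3'-TCATAATAAGAACCCATTCCTTGTTGGACCTGGCAAATGCTTTAGCTCAAAACAT-5'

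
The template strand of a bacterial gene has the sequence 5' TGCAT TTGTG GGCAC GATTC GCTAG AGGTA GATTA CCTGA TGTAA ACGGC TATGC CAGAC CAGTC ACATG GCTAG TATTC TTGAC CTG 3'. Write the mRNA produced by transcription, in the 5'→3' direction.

The mRNA has the sequence of the coding strand (reverse complement of the template) with T→U. Reverse complement of TGCATTTGTGGGCACGATTCGCTAGAGGTAGATTACCTGATGTAAACGGCTATGCCAGACCAGTCACATGGCTAGTATTCTTGACCTG is CAGGTCAAGAATACTAGCCATGTGACTGGTCTGGCATAGCCGTTTACATCAGGTAATCTACCTCTAGCGAATCGTGCCCACAAATGCA; then T→U.

5'-CAGGUCAAGAAUACUAGCCAUGUGACUGGUCUGGCAUAGCCGUUUACAUCAGGUAAUCUACCUCUAGCGAAUCGUGCCCACAAAUGCA-3'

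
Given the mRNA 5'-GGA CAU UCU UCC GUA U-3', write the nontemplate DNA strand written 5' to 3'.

The coding DNA strand has the same 5'→3' sequence as the mRNA with U replaced by T.

5'-GGACATTCTTCCGTAT-3'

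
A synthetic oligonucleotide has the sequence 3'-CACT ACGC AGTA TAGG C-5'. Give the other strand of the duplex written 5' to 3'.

5'-GTGATGCGTCATATCCG-3'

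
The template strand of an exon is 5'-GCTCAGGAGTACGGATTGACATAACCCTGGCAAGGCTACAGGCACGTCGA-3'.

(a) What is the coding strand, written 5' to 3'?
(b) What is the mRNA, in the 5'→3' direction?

(a) 5'-TCGACGTGCCTGTAGCCTTGCCAGGGTTATGTCAATCCGTACTCCTGAGC-3'
(b) 5′-UCGACGUGCCUGUAGCCUUGCCAGGGUUAUGUCAAUCCGUACUCCUGAGC-3′

(a) The coding strand is the reverse complement of the template: complement CGAGTCCTCATGCCTAACTGTATTGGGACCGTTCCGATGTCCGTGCAGCT, then reverse.
(b) mRNA has the coding-strand sequence with T→U.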